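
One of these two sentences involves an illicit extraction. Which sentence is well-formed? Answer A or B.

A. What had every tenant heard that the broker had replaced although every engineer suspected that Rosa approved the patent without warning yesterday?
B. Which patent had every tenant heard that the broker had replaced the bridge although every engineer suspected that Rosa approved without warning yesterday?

A

In B, the wh-phrase is extracted from inside an adjunct island (introduced by "although"), which blocks movement.
In A, the extraction path crosses only that-complement boundaries, which are transparent.
So A is grammatical.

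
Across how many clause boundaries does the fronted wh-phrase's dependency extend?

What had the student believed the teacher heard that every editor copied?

"what" is extracted from the object of "copied".
Boundaries crossed, outermost first: [Ø], [that] — 2 in total.

2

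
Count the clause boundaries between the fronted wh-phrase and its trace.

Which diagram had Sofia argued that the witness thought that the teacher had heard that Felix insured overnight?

"which diagram" is extracted from the object of "insured".
Boundaries crossed, outermost first: [that], [that], [that] — 3 in total.

3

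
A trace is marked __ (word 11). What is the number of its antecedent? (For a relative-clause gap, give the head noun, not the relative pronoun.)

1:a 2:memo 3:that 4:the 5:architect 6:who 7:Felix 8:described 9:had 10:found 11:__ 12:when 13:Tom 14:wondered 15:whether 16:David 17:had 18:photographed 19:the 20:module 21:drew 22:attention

The gap at 11 is the object of "found", inside a relative clause.
The relative pronoun is "that" (word 3); it is bound by the head noun immediately before it.
Its filler is the head noun "memo", at word 2.

2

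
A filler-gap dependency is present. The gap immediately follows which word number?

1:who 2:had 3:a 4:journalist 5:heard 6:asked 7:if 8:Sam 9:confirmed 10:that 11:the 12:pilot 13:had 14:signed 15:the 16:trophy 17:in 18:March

The displaced element is "who" (word 1).
It is linked across 1 clause boundary (Ø).
It functions as the subject of "asked", so the gap sits immediately after word 5 ("heard").
Base order: A journalist had heard that who asked if Sam confirmed that the pilot had signed the trophy in March.

5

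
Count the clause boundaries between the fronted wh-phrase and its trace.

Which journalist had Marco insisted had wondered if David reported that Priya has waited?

"which journalist" is extracted from the subject of "wondered".
Boundaries crossed, outermost first: [Ø] — 1 in total.

1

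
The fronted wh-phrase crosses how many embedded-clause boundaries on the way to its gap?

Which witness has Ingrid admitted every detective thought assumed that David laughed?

"which witness" is extracted from the subject of "assumed".
Boundaries crossed, outermost first: [Ø], [Ø] — 2 in total.

2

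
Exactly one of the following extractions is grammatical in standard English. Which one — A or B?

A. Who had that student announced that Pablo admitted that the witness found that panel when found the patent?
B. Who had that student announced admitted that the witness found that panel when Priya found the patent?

B

In A, the wh-phrase is extracted from inside an adjunct island (introduced by "when"), which blocks movement.
In B, the extraction path crosses only that-complement boundaries, which are transparent.
So B is grammatical.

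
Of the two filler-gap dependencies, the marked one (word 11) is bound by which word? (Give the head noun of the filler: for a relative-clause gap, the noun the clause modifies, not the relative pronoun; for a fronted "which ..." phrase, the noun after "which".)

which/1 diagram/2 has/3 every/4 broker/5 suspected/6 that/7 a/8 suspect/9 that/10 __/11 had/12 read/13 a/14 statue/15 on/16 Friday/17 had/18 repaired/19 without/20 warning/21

9

The marked gap is inside the relative clause, the subject of "read".
Its filler is the head noun "suspect" (via "that"), at word 9.
(The other dependency links word 2 to a gap after word 19.)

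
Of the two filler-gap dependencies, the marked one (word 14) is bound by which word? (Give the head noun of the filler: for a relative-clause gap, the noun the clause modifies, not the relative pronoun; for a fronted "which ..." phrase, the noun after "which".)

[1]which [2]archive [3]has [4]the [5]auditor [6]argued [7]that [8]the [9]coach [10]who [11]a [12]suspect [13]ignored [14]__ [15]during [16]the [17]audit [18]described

The marked gap is inside the relative clause, the direct object of "ignored".
Its filler is the head noun "coach" (via "who"), at word 9.
(The other dependency links word 2 to a gap after word 18.)

9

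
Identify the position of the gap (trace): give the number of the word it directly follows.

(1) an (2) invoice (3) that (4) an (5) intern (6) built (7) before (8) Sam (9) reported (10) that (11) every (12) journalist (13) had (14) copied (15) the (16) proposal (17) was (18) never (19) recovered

6

The displaced element is "an invoice" (word 2).
It functions as the direct object of "built", so the gap sits immediately after word 6 ("built").
Base order: An intern built an invoice before Sam reported that every journalist had copied the proposal.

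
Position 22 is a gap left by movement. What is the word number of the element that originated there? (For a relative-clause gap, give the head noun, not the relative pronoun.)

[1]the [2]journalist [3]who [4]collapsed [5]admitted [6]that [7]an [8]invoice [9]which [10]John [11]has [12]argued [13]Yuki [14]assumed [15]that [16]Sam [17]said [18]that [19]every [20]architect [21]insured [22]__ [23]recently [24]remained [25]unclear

8

The gap at 22 is the object of "insured", inside a relative clause.
The relative pronoun is "which" (word 9); it is bound by the head noun immediately before it.
Its filler is the head noun "invoice", at word 8.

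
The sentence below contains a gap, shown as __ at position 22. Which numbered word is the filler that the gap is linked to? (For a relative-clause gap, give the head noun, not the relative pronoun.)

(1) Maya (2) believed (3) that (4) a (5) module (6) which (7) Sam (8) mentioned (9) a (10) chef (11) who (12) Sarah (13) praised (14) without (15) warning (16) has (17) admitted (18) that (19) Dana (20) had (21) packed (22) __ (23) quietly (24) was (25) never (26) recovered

The gap at 22 is the object of "packed", inside a relative clause.
The relative pronoun is "which" (word 6); it is bound by the head noun immediately before it.
Its filler is the head noun "module", at word 5.

5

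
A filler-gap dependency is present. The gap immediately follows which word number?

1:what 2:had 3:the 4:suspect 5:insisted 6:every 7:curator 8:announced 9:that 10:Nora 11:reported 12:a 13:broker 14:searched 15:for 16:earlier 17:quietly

The displaced element is "what" (word 1).
It is linked across 3 clause boundaries (Ø → that → Ø).
It functions as the object of the preposition "for" of "searched", so the gap sits immediately after word 15 ("for").
Base order: The suspect had insisted every curator announced that Nora reported a broker searched for what earlier quietly.

15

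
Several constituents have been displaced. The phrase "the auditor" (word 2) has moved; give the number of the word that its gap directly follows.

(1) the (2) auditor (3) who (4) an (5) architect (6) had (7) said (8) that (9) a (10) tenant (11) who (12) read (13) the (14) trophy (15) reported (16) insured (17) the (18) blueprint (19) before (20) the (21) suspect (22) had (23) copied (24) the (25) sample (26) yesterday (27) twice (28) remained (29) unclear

The displaced element is "the auditor" (word 2).
It is linked across 2 clause boundaries (that → Ø).
It functions as the subject of "insured", so the gap sits immediately after word 15 ("reported").
Base order: An architect had said that a tenant who read the trophy reported that the auditor insured the blueprint before the suspect had copied the sample yesterday twice.

15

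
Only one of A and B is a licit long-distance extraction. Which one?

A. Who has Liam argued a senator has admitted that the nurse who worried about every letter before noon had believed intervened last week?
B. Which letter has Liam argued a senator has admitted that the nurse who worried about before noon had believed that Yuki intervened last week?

A

In B, the wh-phrase is extracted from inside a complex-NP island (relative clause) (introduced by "who"), which blocks movement.
In A, the extraction path crosses only that-complement boundaries, which are transparent.
So A is grammatical.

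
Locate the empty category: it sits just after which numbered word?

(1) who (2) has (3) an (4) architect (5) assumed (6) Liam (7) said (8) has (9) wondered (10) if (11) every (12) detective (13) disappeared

7

The displaced element is "who" (word 1).
It is linked across 2 clause boundaries (Ø → Ø).
It functions as the subject of "wondered", so the gap sits immediately after word 7 ("said").
Base order: An architect has assumed Liam said that who has wondered if every detective disappeared.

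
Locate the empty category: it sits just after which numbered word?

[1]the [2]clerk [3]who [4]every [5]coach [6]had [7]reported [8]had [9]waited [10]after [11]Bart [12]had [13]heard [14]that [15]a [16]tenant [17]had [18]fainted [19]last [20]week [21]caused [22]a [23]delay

7

The displaced element is "the clerk" (word 2).
It is linked across 1 clause boundary (Ø).
It functions as the subject of "waited", so the gap sits immediately after word 7 ("reported").
Base order: Every coach had reported that the clerk had waited after Bart had heard that a tenant had fainted last week.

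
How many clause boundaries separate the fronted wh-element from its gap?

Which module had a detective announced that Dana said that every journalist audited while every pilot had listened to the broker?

2

"which module" is extracted from the object of "audited".
Boundaries crossed, outermost first: [that], [that] — 2 in total.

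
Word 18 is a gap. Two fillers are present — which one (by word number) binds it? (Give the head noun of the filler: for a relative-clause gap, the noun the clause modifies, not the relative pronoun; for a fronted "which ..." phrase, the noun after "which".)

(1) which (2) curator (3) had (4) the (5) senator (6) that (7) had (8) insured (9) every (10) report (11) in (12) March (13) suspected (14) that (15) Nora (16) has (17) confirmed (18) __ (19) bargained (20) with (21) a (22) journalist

2

The marked gap is the subject of "bargained".
Its filler is the fronted wh-phrase "which curator", at word 2.
(The other dependency links word 5 to a gap after word 6.)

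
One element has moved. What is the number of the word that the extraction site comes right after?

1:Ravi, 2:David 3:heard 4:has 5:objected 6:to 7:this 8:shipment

The displaced element is "Ravi" (word 1).
It is linked across 1 clause boundary (Ø).
It functions as the subject of "objected", so the gap sits immediately after word 3 ("heard").
Base order: David heard that Ravi has objected to this shipment.

3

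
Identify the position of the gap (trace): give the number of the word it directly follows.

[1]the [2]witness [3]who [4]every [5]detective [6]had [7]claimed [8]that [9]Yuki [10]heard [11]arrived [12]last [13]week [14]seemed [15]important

The displaced element is "the witness" (word 2).
It is linked across 2 clause boundaries (that → Ø).
It functions as the subject of "arrived", so the gap sits immediately after word 10 ("heard").
Base order: Every detective had claimed that Yuki heard the witness arrived last week.

10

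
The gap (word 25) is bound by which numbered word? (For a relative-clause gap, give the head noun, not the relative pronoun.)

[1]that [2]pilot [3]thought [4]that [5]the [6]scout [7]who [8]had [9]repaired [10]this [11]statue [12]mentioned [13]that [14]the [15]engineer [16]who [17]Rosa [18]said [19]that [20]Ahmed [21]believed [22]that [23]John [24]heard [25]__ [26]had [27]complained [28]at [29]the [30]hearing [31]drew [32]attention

The gap at 25 is the subject of "complained", inside a relative clause.
The relative pronoun is "who" (word 16); it is bound by the head noun immediately before it.
Its filler is the head noun "engineer", at word 15.

15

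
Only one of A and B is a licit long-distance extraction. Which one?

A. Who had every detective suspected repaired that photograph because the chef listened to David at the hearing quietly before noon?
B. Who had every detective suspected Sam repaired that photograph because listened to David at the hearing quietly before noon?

In B, the wh-phrase is extracted from inside an adjunct island (introduced by "because"), which blocks movement.
In A, the extraction path crosses only that-complement boundaries, which are transparent.
So A is grammatical.

A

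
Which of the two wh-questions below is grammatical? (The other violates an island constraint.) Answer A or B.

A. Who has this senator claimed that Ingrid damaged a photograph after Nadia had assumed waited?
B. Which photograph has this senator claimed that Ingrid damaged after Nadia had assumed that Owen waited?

B

In A, the wh-phrase is extracted from inside an adjunct island (introduced by "after"), which blocks movement.
In B, the extraction path crosses only that-complement boundaries, which are transparent.
So B is grammatical.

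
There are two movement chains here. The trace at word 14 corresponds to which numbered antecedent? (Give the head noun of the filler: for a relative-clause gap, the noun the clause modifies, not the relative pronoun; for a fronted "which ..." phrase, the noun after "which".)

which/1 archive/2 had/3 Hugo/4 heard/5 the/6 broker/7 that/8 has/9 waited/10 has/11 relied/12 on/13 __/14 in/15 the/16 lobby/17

2

The marked gap is the object of the preposition "on" of "relied".
Its filler is the fronted wh-phrase "which archive", at word 2.
(The other dependency links word 7 to a gap after word 8.)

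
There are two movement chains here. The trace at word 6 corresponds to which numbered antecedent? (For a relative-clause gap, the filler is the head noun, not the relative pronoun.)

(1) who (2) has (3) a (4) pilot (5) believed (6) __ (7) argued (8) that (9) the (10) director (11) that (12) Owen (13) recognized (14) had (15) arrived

1

The marked gap is the subject of "argued".
Its filler is the fronted wh-phrase "who", at word 1.
(The other dependency links word 10 to a gap after word 13.)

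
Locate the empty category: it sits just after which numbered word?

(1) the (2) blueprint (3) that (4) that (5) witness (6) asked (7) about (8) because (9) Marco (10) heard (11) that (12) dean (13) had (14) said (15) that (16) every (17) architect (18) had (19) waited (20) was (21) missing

The displaced element is "the blueprint" (word 2).
It functions as the object of the preposition "about" of "asked", so the gap sits immediately after word 7 ("about").
Base order: That witness asked about the blueprint because Marco heard that dean had said that every architect had waited.

7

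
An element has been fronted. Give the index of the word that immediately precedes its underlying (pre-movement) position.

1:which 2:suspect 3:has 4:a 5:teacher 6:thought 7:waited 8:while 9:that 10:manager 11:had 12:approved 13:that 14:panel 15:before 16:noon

6

The displaced element is "which suspect" (word 2).
It is linked across 1 clause boundary (Ø).
It functions as the subject of "waited", so the gap sits immediately after word 6 ("thought").
Base order: A teacher has thought that which suspect waited while that manager had approved that panel before noon.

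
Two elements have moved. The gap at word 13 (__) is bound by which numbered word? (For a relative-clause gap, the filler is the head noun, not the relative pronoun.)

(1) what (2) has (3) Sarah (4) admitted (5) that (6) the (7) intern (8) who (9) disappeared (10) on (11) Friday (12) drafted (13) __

1

The marked gap is the direct object of "drafted".
Its filler is the fronted wh-phrase "what", at word 1.
(The other dependency links word 7 to a gap after word 8.)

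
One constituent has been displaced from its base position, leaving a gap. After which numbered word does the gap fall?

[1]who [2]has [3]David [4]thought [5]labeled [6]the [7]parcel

The displaced element is "who" (word 1).
It is linked across 1 clause boundary (Ø).
It functions as the subject of "labeled", so the gap sits immediately after word 4 ("thought").
Base order: David has thought that who labeled the parcel.

4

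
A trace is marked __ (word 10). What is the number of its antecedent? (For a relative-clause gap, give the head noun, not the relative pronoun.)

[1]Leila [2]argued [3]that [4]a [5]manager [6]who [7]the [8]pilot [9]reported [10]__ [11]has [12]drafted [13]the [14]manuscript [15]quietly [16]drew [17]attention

5

The gap at 10 is the subject of "drafted", inside a relative clause.
The relative pronoun is "who" (word 6); it is bound by the head noun immediately before it.
Its filler is the head noun "manager", at word 5.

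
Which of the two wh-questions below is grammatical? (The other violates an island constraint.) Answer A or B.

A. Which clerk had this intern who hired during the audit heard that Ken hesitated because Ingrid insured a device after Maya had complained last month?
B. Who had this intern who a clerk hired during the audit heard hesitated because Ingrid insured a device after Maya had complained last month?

In A, the wh-phrase is extracted from inside a complex-NP island (relative clause) (introduced by "who"), which blocks movement.
In B, the extraction path crosses only that-complement boundaries, which are transparent.
So B is grammatical.

B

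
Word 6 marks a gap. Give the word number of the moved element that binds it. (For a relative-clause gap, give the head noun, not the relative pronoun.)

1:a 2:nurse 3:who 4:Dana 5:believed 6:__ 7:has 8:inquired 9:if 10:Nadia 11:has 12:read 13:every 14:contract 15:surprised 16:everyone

2

The gap at 6 is the subject of "inquired", inside a relative clause.
The relative pronoun is "who" (word 3); it is bound by the head noun immediately before it.
Its filler is the head noun "nurse", at word 2.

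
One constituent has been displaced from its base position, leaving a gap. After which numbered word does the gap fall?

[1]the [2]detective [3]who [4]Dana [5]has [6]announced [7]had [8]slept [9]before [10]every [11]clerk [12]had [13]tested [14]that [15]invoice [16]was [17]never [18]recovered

6

The displaced element is "the detective" (word 2).
It is linked across 1 clause boundary (Ø).
It functions as the subject of "slept", so the gap sits immediately after word 6 ("announced").
Base order: Dana has announced that the detective had slept before every clerk had tested that invoice.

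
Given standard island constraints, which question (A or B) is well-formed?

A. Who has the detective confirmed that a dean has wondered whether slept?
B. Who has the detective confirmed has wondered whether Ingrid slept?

B

In A, the wh-phrase is extracted from inside a wh-island (introduced by "whether"), which blocks movement.
In B, the extraction path crosses only that-complement boundaries, which are transparent.
So B is grammatical.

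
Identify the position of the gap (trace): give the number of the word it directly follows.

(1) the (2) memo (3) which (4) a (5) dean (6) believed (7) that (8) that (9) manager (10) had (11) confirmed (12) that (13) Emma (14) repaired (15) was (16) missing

14

The displaced element is "the memo" (word 2).
It is linked across 2 clause boundaries (that → that).
It functions as the direct object of "repaired", so the gap sits immediately after word 14 ("repaired").
Base order: A dean believed that that manager had confirmed that Emma repaired the memo.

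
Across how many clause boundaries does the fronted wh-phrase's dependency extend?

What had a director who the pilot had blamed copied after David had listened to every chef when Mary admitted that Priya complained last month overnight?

0

"what" originates inside the matrix clause — no clause boundary is crossed.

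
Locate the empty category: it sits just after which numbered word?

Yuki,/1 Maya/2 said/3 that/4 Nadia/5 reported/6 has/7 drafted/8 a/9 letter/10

The displaced element is "Yuki" (word 1).
It is linked across 2 clause boundaries (that → Ø).
It functions as the subject of "drafted", so the gap sits immediately after word 6 ("reported").
Base order: Maya said that Nadia reported that Yuki has drafted a letter.

6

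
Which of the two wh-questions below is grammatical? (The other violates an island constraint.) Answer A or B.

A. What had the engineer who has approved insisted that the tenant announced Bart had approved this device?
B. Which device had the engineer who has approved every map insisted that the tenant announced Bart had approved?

B

In A, the wh-phrase is extracted from inside a complex-NP island (relative clause) (introduced by "who"), which blocks movement.
In B, the extraction path crosses only that-complement boundaries, which are transparent.
So B is grammatical.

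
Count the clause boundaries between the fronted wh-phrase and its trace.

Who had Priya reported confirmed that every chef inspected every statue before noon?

1

"who" is extracted from the subject of "confirmed".
Boundaries crossed, outermost first: [Ø] — 1 in total.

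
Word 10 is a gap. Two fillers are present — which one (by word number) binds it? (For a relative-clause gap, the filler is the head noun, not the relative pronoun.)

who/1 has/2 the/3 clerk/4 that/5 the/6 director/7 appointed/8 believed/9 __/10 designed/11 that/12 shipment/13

1

The marked gap is the subject of "designed".
Its filler is the fronted wh-phrase "who", at word 1.
(The other dependency links word 4 to a gap after word 8.)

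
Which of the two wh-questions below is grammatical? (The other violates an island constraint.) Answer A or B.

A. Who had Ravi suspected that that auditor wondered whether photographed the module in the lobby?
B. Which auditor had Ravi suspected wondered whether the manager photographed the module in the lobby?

In A, the wh-phrase is extracted from inside a wh-island (introduced by "whether"), which blocks movement.
In B, the extraction path crosses only that-complement boundaries, which are transparent.
So B is grammatical.

B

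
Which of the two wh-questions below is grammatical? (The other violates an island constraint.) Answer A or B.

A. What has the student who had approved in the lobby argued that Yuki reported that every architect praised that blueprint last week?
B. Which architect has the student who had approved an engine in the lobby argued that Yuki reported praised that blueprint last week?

In A, the wh-phrase is extracted from inside a complex-NP island (relative clause) (introduced by "who"), which blocks movement.
In B, the extraction path crosses only that-complement boundaries, which are transparent.
So B is grammatical.

B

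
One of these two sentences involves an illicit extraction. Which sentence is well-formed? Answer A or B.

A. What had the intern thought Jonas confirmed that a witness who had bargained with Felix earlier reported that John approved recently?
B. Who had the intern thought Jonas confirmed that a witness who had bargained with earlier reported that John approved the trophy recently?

In B, the wh-phrase is extracted from inside a complex-NP island (relative clause) (introduced by "who"), which blocks movement.
In A, the extraction path crosses only that-complement boundaries, which are transparent.
So A is grammatical.

A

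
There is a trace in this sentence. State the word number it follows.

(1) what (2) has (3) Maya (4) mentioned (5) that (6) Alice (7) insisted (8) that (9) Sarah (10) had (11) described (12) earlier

The displaced element is "what" (word 1).
It is linked across 2 clause boundaries (that → that).
It functions as the direct object of "described", so the gap sits immediately after word 11 ("described").
Base order: Maya has mentioned that Alice insisted that Sarah had described what earlier.

11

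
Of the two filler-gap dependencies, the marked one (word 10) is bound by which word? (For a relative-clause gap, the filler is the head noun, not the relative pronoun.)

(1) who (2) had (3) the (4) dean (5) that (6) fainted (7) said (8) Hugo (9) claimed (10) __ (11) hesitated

The marked gap is the subject of "hesitated".
Its filler is the fronted wh-phrase "who", at word 1.
(The other dependency links word 4 to a gap after word 5.)

1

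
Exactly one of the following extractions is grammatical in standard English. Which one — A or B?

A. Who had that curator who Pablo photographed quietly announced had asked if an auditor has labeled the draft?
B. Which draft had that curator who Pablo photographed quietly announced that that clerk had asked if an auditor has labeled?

In B, the wh-phrase is extracted from inside a wh-island (introduced by "if"), which blocks movement.
In A, the extraction path crosses only that-complement boundaries, which are transparent.
So A is grammatical.

A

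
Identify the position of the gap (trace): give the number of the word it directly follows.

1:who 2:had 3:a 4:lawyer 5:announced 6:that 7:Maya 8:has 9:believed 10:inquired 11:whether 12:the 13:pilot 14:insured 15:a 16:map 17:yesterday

9

The displaced element is "who" (word 1).
It is linked across 2 clause boundaries (that → Ø).
It functions as the subject of "inquired", so the gap sits immediately after word 9 ("believed").
Base order: A lawyer had announced that Maya has believed that who inquired whether the pilot insured a map yesterday.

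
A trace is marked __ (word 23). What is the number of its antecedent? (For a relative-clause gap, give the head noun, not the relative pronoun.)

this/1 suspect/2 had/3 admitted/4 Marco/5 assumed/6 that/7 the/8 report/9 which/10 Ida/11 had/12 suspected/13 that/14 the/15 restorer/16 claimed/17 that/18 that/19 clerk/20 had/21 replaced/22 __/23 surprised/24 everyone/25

9

The gap at 23 is the object of "replaced", inside a relative clause.
The relative pronoun is "which" (word 10); it is bound by the head noun immediately before it.
Its filler is the head noun "report", at word 9.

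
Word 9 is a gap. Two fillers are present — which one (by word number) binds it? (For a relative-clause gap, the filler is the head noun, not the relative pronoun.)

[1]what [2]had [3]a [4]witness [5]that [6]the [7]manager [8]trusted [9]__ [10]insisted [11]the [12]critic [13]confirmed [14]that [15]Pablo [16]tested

The marked gap is inside the relative clause, the direct object of "trusted".
Its filler is the head noun "witness" (via "that"), at word 4.
(The other dependency links word 1 to a gap after word 16.)

4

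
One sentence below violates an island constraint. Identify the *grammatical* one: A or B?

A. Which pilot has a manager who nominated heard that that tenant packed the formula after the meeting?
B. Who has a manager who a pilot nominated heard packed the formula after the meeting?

B

In A, the wh-phrase is extracted from inside a complex-NP island (relative clause) (introduced by "who"), which blocks movement.
In B, the extraction path crosses only that-complement boundaries, which are transparent.
So B is grammatical.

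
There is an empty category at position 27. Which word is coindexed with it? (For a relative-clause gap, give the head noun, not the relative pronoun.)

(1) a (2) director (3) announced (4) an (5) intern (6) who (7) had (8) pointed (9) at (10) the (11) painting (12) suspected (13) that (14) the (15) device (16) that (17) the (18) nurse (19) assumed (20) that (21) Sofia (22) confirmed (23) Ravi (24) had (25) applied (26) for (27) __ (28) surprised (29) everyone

15

The gap at 27 is the prepositional object of "applied", inside a relative clause.
The relative pronoun is "that" (word 16); it is bound by the head noun immediately before it.
Its filler is the head noun "device", at word 15.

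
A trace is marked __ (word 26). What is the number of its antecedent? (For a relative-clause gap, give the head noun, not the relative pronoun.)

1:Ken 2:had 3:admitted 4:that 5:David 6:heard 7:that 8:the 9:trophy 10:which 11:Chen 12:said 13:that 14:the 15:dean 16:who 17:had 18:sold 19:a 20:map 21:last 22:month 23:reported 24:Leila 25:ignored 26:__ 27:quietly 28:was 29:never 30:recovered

9

The gap at 26 is the object of "ignored", inside a relative clause.
The relative pronoun is "which" (word 10); it is bound by the head noun immediately before it.
Its filler is the head noun "trophy", at word 9.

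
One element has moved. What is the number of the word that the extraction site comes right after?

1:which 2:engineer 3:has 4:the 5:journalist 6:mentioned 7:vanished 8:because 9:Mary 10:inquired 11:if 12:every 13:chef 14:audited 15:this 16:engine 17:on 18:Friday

The displaced element is "which engineer" (word 2).
It is linked across 1 clause boundary (Ø).
It functions as the subject of "vanished", so the gap sits immediately after word 6 ("mentioned").
Base order: The journalist has mentioned that which engineer vanished because Mary inquired if every chef audited this engine on Friday.

6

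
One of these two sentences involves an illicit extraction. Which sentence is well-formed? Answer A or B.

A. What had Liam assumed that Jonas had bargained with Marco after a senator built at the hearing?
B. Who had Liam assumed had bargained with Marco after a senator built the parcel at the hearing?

In A, the wh-phrase is extracted from inside an adjunct island (introduced by "after"), which blocks movement.
In B, the extraction path crosses only that-complement boundaries, which are transparent.
So B is grammatical.

B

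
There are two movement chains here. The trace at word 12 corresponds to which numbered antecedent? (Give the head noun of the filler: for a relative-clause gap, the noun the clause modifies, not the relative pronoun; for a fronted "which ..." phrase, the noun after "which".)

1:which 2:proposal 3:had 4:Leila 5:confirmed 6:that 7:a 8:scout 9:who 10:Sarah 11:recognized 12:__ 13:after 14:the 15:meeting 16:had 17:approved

8

The marked gap is inside the relative clause, the direct object of "recognized".
Its filler is the head noun "scout" (via "who"), at word 8.
(The other dependency links word 2 to a gap after word 17.)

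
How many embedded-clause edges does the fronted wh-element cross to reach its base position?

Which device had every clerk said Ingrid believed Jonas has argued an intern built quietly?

"which device" is extracted from the object of "built".
Boundaries crossed, outermost first: [Ø], [Ø], [Ø] — 3 in total.

3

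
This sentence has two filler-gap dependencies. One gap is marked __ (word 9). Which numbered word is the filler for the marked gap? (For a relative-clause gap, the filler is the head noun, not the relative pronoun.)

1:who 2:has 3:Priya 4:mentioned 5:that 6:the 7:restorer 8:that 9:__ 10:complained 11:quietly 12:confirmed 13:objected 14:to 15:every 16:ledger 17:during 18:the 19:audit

7

The marked gap is inside the relative clause, the subject of "complained".
Its filler is the head noun "restorer" (via "that"), at word 7.
(The other dependency links word 1 to a gap after word 12.)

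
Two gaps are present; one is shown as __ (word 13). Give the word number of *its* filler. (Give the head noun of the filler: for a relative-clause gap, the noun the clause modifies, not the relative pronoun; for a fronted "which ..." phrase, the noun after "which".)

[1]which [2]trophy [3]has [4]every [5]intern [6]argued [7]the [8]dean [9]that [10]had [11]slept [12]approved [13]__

2

The marked gap is the direct object of "approved".
Its filler is the fronted wh-phrase "which trophy", at word 2.
(The other dependency links word 8 to a gap after word 9.)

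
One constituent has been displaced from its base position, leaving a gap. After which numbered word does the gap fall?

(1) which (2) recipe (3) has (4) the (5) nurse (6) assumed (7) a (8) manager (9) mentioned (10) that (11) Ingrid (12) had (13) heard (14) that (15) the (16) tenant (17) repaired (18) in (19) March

The displaced element is "which recipe" (word 2).
It is linked across 3 clause boundaries (Ø → that → that).
It functions as the direct object of "repaired", so the gap sits immediately after word 17 ("repaired").
Base order: The nurse has assumed a manager mentioned that Ingrid had heard that the tenant repaired which recipe in March.

17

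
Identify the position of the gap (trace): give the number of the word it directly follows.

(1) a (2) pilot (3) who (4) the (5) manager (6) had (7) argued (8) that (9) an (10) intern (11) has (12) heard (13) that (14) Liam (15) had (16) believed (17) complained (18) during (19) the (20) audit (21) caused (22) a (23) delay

The displaced element is "a pilot" (word 2).
It is linked across 3 clause boundaries (that → that → Ø).
It functions as the subject of "complained", so the gap sits immediately after word 16 ("believed").
Base order: The manager had argued that an intern has heard that Liam had believed that a pilot complained during the audit.

16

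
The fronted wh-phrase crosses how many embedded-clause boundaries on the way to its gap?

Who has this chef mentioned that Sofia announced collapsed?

"who" is extracted from the subject of "collapsed".
Boundaries crossed, outermost first: [that], [Ø] — 2 in total.

2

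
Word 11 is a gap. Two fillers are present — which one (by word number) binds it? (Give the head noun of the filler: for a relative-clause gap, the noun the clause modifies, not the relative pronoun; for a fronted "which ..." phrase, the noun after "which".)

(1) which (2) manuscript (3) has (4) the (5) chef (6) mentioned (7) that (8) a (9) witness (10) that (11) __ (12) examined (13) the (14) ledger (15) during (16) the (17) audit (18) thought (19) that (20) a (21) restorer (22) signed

9

The marked gap is inside the relative clause, the subject of "examined".
Its filler is the head noun "witness" (via "that"), at word 9.
(The other dependency links word 2 to a gap after word 22.)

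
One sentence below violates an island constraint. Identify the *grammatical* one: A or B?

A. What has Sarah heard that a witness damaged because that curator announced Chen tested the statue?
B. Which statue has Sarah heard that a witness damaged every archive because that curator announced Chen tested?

A

In B, the wh-phrase is extracted from inside an adjunct island (introduced by "because"), which blocks movement.
In A, the extraction path crosses only that-complement boundaries, which are transparent.
So A is grammatical.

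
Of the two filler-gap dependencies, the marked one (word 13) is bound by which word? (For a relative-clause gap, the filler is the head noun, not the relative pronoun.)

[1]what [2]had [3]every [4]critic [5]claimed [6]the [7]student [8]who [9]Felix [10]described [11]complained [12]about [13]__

1

The marked gap is the object of the preposition "about" of "complained".
Its filler is the fronted wh-phrase "what", at word 1.
(The other dependency links word 7 to a gap after word 10.)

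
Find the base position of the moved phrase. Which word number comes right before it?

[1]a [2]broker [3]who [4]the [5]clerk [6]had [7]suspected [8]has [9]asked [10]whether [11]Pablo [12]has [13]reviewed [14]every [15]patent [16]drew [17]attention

7

The displaced element is "a broker" (word 2).
It is linked across 1 clause boundary (Ø).
It functions as the subject of "asked", so the gap sits immediately after word 7 ("suspected").
Base order: The clerk had suspected that a broker has asked whether Pablo has reviewed every patent.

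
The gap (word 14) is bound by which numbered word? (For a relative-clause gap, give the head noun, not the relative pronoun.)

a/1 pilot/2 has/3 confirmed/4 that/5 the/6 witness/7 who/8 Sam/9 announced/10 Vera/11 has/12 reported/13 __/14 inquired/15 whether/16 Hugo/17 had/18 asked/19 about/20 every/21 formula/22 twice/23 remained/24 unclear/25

The gap at 14 is the subject of "inquired", inside a relative clause.
The relative pronoun is "who" (word 8); it is bound by the head noun immediately before it.
Its filler is the head noun "witness", at word 7.

7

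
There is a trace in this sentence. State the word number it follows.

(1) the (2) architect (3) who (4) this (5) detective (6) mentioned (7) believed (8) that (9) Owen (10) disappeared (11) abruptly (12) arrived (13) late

The displaced element is "the architect" (word 2).
It is linked across 1 clause boundary (Ø).
It functions as the subject of "believed", so the gap sits immediately after word 6 ("mentioned").
Base order: This detective mentioned the architect believed that Owen disappeared abruptly.

6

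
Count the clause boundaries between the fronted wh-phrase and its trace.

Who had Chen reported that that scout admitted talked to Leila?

2

"who" is extracted from the subject of "talked".
Boundaries crossed, outermost first: [that], [Ø] — 2 in total.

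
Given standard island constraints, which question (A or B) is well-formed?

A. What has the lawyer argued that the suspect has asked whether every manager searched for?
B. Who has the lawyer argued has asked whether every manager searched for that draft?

In A, the wh-phrase is extracted from inside a wh-island (introduced by "whether"), which blocks movement.
In B, the extraction path crosses only that-complement boundaries, which are transparent.
So B is grammatical.

B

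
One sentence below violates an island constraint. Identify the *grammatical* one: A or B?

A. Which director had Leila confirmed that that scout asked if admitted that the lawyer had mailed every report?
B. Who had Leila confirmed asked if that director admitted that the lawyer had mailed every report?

B

In A, the wh-phrase is extracted from inside a wh-island (introduced by "if"), which blocks movement.
In B, the extraction path crosses only that-complement boundaries, which are transparent.
So B is grammatical.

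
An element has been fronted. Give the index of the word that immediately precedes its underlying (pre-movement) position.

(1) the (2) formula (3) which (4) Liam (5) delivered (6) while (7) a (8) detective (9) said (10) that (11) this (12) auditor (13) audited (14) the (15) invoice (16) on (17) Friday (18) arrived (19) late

5

The displaced element is "the formula" (word 2).
It functions as the direct object of "delivered", so the gap sits immediately after word 5 ("delivered").
Base order: Liam delivered the formula while a detective said that this auditor audited the invoice on Friday.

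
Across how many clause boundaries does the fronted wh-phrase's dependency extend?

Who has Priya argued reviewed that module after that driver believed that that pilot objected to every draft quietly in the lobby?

1

"who" is extracted from the subject of "reviewed".
Boundaries crossed, outermost first: [Ø] — 1 in total.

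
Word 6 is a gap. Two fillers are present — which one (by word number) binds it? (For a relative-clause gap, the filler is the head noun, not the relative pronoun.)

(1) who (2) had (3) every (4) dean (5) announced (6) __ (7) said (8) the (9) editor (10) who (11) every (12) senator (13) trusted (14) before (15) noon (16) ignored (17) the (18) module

1

The marked gap is the subject of "said".
Its filler is the fronted wh-phrase "who", at word 1.
(The other dependency links word 9 to a gap after word 13.)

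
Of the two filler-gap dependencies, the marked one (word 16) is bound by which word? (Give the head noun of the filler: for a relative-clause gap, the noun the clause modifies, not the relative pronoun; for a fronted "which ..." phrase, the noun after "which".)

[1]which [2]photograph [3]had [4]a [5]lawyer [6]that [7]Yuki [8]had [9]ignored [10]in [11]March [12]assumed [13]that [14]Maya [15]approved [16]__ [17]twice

2

The marked gap is the direct object of "approved".
Its filler is the fronted wh-phrase "which photograph", at word 2.
(The other dependency links word 5 to a gap after word 9.)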